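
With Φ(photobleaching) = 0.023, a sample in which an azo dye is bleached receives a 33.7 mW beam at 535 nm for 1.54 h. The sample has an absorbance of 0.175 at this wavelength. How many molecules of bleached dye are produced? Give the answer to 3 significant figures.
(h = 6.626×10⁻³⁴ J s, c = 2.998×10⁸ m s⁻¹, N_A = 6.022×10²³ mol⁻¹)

Photon energy at 535 nm: hc/λ = (6.626×10⁻³⁴)(2.998×10⁸)/(535×10⁻⁹) = 3.713×10⁻¹⁹ J.
Energy delivered: (33.7 mW)(5544 s) = 186.8 J.
Photons incident: 186.8 / 3.713×10⁻¹⁹ = 5.031×10²⁰, i.e. 5.031×10²⁰/6.022×10²³ = 8.354×10⁻⁴ mol.
Fraction absorbed: 1 − 10^(−0.175) = 0.3317.
Photons absorbed: 0.3317 × 8.354×10⁻⁴ = 2.771×10⁻⁴ mol.
Product: Φ × n_abs = 0.023 × 2.771×10⁻⁴ = 6.373×10⁻⁶ mol.
As a count: 6.373×10⁻⁶ × 6.022×10²³ = 3.84×10¹⁸.

3.84×10¹⁸ molecules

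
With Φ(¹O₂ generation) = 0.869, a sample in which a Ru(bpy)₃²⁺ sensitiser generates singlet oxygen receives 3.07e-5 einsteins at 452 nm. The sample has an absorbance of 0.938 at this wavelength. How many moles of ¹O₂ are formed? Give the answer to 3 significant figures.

Fraction absorbed: 1 − 10^(−0.938) = 0.8847.
Photons absorbed: 0.8847 × 3.07e-5 = 2.716e-5 mol.
Product: Φ × n_abs = 0.869 × 2.716e-5 = 2.360e-5 mol.

2.36e-5 mol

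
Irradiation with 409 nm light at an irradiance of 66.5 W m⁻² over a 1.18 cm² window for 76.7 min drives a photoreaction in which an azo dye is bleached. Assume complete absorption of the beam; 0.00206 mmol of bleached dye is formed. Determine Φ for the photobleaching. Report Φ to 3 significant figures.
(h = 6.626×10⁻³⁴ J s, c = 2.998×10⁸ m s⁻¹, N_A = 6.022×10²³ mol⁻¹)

Φ = 0.0167

Product: 0.00206 mmol = 2.06×10⁻⁶ mol.
Photon energy at 409 nm: hc/λ = (6.626×10⁻³⁴)(2.998×10⁸)/(409×10⁻⁹) = 4.857×10⁻¹⁹ J.
Energy delivered: (66.5 W m⁻²)(1.18×10⁻⁴ m²)(4602 s) = 36.11 J.
Photons incident: 36.11 / 4.857×10⁻¹⁹ = 7.435×10¹⁹, i.e. 7.435×10¹⁹/6.022×10²³ = 1.235×10⁻⁴ mol.
Φ = 2.06×10⁻⁶ mol / 1.235×10⁻⁴ mol photons = 0.0167.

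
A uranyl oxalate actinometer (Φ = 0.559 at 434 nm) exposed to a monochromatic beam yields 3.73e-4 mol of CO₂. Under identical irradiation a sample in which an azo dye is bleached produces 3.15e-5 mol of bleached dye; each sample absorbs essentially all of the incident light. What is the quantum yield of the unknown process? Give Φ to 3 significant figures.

Photons absorbed by the actinometer: 3.73e-4 / 0.559 = 6.673e-4 mol.
Φ(unknown) = 3.15e-5 / 6.673e-4 = 0.0472.

Φ = 0.0472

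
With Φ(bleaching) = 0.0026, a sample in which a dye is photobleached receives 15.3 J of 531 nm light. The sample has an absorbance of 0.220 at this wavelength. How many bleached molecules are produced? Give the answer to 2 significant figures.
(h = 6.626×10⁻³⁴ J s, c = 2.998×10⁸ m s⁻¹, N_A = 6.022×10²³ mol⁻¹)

Photon energy at 531 nm: hc/λ = (6.626×10⁻³⁴)(2.998×10⁸)/(531×10⁻⁹) = 3.741×10⁻¹⁹ J.
Photons incident: 15.3 / 3.741×10⁻¹⁹ = 4.090×10¹⁹, i.e. 4.090×10¹⁹/6.022×10²³ = 6.792×10⁻⁵ mol.
Fraction absorbed: 1 − 10^(−0.220) = 0.3974.
Photons absorbed: 0.3974 × 6.792×10⁻⁵ = 2.699×10⁻⁵ mol.
Product: Φ × n_abs = 0.0026 × 2.699×10⁻⁵ = 7.017×10⁻⁸ mol.
As a count: 7.017×10⁻⁸ × 6.022×10²³ = 4.2×10¹⁶.

4.2×10¹⁶ bleached molecules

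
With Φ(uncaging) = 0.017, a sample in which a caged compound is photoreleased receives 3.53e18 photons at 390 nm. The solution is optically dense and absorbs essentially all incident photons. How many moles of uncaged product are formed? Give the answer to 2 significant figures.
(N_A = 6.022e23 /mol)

Moles of photons: 3.53e18 / 6.022e23 = 5.862e-6 mol.
Product: Φ × n_abs = 0.017 × 5.862e-6 = 9.965e-8 mol.

1.0e-7 mol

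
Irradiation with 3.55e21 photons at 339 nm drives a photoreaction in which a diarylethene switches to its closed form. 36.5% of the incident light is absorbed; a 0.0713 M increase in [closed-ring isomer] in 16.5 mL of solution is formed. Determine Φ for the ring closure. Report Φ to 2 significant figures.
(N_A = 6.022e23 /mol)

Product: (0.0713 M)(0.0165 L) = 0.001176 mol.
Moles of photons: 3.55e21 / 6.022e23 = 0.005895 mol.
Photons absorbed: 0.365 × 0.005895 = 0.002152 mol.
Φ = 0.001176 mol / 0.002152 mol photons = 0.55.

Φ = 0.55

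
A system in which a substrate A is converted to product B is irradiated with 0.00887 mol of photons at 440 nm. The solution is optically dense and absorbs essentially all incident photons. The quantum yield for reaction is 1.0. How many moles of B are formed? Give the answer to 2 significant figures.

Product: Φ × n_abs = 1.0 × 0.00887 = 0.008870 mol.

0.0089 mol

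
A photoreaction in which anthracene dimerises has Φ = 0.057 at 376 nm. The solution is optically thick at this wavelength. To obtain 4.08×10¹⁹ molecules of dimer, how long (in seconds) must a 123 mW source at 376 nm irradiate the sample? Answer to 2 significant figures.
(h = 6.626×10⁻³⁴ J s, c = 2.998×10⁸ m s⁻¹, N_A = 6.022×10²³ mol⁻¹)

Product: 4.08×10¹⁹ / 6.022×10²³ = 6.775×10⁻⁵ mol.
Photons that must be absorbed: 6.775×10⁻⁵ / 0.057 = 0.001189 mol.
Photon energy: hc/λ = 5.283×10⁻¹⁹ J; per mole, 3.181×10⁵ J mol⁻¹.
Energy required: 0.001189 × 3.181×10⁵ = 378.2 J.
Time: 378.2 J / 0.123 W = 3100 s.

t ≈ 3100 s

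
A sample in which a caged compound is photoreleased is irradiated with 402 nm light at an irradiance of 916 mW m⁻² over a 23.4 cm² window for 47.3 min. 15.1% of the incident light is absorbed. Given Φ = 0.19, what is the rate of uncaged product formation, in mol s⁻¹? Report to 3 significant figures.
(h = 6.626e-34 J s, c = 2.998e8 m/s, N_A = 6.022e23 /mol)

2.07e-10 mol s⁻¹

Photon energy at 402 nm: hc/λ = (6.626e-34)(2.998e8)/(402e-9) = 4.941e-19 J.
Energy delivered: (916 mW m⁻²)(23.4e-4 m²)(2838 s) = 6.083 J.
Photons incident: 6.083 / 4.941e-19 = 1.231e19, i.e. 1.231e19/6.022e23 = 2.044e-5 mol.
Photons absorbed: 0.151 × 2.044e-5 = 3.086e-6 mol.
Product formed: 0.19 × 3.086e-6 = 5.863e-7 mol.
Rate: 5.863e-7 / 2838 s = 2.07e-10 mol s⁻¹.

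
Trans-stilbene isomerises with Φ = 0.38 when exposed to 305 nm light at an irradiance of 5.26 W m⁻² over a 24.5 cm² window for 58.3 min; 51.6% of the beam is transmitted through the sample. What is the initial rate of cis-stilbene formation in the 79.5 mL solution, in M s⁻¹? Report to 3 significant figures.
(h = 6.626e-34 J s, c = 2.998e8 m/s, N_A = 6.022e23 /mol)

Photon energy at 305 nm: hc/λ = (6.626e-34)(2.998e8)/(305e-9) = 6.513e-19 J.
Energy delivered: (5.26 W m⁻²)(24.5e-4 m²)(3498 s) = 45.08 J.
Photons incident: 45.08 / 6.513e-19 = 6.922e19, i.e. 6.922e19/6.022e23 = 1.149e-4 mol.
Fraction absorbed: 1 − 51.6/100 = 0.4840.
Photons absorbed: 0.4840 × 1.149e-4 = 5.561e-5 mol.
Product formed: 0.38 × 5.561e-5 = 2.113e-5 mol.
Rate: 2.113e-5 mol / (3498 s × 0.0795 L) = 7.60e-8 M s⁻¹.

7.60e-8 M s⁻¹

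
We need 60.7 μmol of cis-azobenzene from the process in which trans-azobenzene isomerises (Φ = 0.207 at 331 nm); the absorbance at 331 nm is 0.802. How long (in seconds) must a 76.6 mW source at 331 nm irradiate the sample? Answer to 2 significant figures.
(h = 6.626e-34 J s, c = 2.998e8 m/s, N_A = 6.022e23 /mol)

t ≈ 1600 s

Product: 60.7 μmol = 6.07e-5 mol.
Photons that must be absorbed: 6.07e-5 / 0.207 = 2.932e-4 mol.
Fraction absorbed: 1 − 10^(−0.802) = 0.8422.
Incident photons needed: 2.932e-4 / 0.8422 = 3.481e-4 mol.
Photon energy: hc/λ = 6.001e-19 J; per mole, 3.614e5 J mol⁻¹.
Energy required: 3.481e-4 × 3.614e5 = 125.8 J.
Time: 125.8 J / 0.0766 W = 1600 s.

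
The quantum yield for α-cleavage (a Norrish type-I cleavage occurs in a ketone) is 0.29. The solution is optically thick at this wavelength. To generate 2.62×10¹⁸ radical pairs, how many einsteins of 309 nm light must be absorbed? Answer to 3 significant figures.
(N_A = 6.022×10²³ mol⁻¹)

Product: 2.62×10¹⁸ / 6.022×10²³ = 4.351×10⁻⁶ mol.
Photons that must be absorbed: 4.351×10⁻⁶ / 0.29 = 1.500×10⁻⁵ mol.

1.50×10⁻⁵ einstein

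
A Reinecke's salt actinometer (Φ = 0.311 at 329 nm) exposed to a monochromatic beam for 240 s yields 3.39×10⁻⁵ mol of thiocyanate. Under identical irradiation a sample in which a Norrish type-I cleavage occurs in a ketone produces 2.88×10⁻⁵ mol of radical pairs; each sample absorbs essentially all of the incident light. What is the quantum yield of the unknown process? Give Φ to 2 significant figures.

Photons absorbed by the actinometer: 3.39×10⁻⁵ / 0.311 = 1.090×10⁻⁴ mol.
Φ(unknown) = 2.88×10⁻⁵ / 1.090×10⁻⁴ = 0.26.

Φ = 0.26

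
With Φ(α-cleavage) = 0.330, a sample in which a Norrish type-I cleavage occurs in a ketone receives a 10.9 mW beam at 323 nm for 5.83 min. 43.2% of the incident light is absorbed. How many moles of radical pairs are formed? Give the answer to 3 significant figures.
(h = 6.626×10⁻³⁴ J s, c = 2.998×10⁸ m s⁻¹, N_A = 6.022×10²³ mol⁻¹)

1.47×10⁻⁶ mol

Photon energy at 323 nm: hc/λ = (6.626×10⁻³⁴)(2.998×10⁸)/(323×10⁻⁹) = 6.150×10⁻¹⁹ J.
Energy delivered: (10.9 mW)(349.8 s) = 3.813 J.
Photons incident: 3.813 / 6.150×10⁻¹⁹ = 6.200×10¹⁸, i.e. 6.200×10¹⁸/6.022×10²³ = 1.030×10⁻⁵ mol.
Photons absorbed: 0.432 × 1.030×10⁻⁵ = 4.450×10⁻⁶ mol.
Product: Φ × n_abs = 0.330 × 4.450×10⁻⁶ = 1.469×10⁻⁶ mol.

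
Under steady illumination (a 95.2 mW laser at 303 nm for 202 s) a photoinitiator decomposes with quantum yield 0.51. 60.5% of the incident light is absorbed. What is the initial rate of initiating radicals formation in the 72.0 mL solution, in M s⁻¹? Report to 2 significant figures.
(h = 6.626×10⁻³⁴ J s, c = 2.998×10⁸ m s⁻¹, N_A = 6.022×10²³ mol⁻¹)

Photon energy at 303 nm: hc/λ = (6.626×10⁻³⁴)(2.998×10⁸)/(303×10⁻⁹) = 6.556×10⁻¹⁹ J.
Energy delivered: (95.2 mW)(202 s) = 19.23 J.
Photons incident: 19.23 / 6.556×10⁻¹⁹ = 2.933×10¹⁹, i.e. 2.933×10¹⁹/6.022×10²³ = 4.870×10⁻⁵ mol.
Photons absorbed: 0.605 × 4.870×10⁻⁵ = 2.946×10⁻⁵ mol.
Product formed: 0.51 × 2.946×10⁻⁵ = 1.502×10⁻⁵ mol.
Rate: 1.502×10⁻⁵ mol / (202 s × 0.072 L) = 1.0×10⁻⁶ M s⁻¹.

1.0×10⁻⁶ M s⁻¹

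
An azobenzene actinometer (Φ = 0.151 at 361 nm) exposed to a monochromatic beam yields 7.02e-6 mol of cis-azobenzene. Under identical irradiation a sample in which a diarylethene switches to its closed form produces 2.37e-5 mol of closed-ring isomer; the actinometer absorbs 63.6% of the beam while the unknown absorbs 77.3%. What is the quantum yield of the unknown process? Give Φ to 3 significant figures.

Φ = 0.419

Photons absorbed by the actinometer: 7.02e-6 / 0.151 = 4.649e-5 mol.
Incident flux: 4.649e-5 / 0.636 = 7.310e-5 einstein.
Absorbed by unknown: 0.773 × 7.310e-5 = 5.651e-5 mol.
Φ(unknown) = 2.37e-5 / 5.651e-5 = 0.419.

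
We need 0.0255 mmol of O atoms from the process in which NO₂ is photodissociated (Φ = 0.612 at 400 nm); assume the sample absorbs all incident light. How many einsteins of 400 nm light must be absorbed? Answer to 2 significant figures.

Product: 0.0255 mmol = 2.55×10⁻⁵ mol.
Photons that must be absorbed: 2.55×10⁻⁵ / 0.612 = 4.167×10⁻⁵ mol.

4.2×10⁻⁵ einstein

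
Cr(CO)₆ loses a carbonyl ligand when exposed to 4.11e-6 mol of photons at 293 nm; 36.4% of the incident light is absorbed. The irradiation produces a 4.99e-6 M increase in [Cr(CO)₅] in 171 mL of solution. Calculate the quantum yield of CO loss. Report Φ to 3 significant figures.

Product: (4.99e-6 M)(0.171 L) = 8.533e-7 mol.
Photons absorbed: 0.364 × 4.11e-6 = 1.496e-6 mol.
Φ = 8.533e-7 mol / 1.496e-6 mol photons = 0.570.

Φ = 0.570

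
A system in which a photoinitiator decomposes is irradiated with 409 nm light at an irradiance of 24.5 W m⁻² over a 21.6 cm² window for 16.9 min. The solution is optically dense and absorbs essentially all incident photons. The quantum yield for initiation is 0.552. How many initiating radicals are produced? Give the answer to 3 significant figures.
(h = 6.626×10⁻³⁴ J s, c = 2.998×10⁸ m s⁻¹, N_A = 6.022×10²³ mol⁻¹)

Photon energy at 409 nm: hc/λ = (6.626×10⁻³⁴)(2.998×10⁸)/(409×10⁻⁹) = 4.857×10⁻¹⁹ J.
Energy delivered: (24.5 W m⁻²)(21.6×10⁻⁴ m²)(1014 s) = 53.66 J.
Photons incident: 53.66 / 4.857×10⁻¹⁹ = 1.105×10²⁰, i.e. 1.105×10²⁰/6.022×10²³ = 1.835×10⁻⁴ mol.
Product: Φ × n_abs = 0.552 × 1.835×10⁻⁴ = 1.013×10⁻⁴ mol.
As a count: 1.013×10⁻⁴ × 6.022×10²³ = 6.10×10¹⁹.

6.10×10¹⁹ initiating radicals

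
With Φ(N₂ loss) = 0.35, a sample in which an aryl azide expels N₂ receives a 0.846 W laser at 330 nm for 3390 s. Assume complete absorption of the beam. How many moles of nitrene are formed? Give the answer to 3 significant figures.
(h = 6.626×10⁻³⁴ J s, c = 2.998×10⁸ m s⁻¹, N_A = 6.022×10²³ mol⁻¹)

Photon energy at 330 nm: hc/λ = (6.626×10⁻³⁴)(2.998×10⁸)/(330×10⁻⁹) = 6.020×10⁻¹⁹ J.
Energy delivered: (0.846 W)(3390 s) = 2868 J.
Photons incident: 2868 / 6.020×10⁻¹⁹ = 4.764×10²¹, i.e. 4.764×10²¹/6.022×10²³ = 0.007911 mol.
Product: Φ × n_abs = 0.35 × 0.007911 = 0.002769 mol.

0.00277 mol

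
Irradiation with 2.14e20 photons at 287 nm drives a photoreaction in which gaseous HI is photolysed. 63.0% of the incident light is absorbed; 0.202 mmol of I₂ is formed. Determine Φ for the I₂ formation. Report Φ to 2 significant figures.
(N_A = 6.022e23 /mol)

Product: 0.202 mmol = 2.02e-4 mol.
Moles of photons: 2.14e20 / 6.022e23 = 3.554e-4 mol.
Photons absorbed: 0.630 × 3.554e-4 = 2.239e-4 mol.
Φ = 2.02e-4 mol / 2.239e-4 mol photons = 0.90.

Φ = 0.90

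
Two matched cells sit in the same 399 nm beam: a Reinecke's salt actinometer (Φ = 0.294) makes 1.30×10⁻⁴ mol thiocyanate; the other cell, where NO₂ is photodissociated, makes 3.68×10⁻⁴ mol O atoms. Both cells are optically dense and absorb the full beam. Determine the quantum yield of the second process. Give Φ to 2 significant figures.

Φ = 0.83

Photons absorbed by the actinometer: 1.30×10⁻⁴ / 0.294 = 4.422×10⁻⁴ mol.
Φ(unknown) = 3.68×10⁻⁴ / 4.422×10⁻⁴ = 0.83.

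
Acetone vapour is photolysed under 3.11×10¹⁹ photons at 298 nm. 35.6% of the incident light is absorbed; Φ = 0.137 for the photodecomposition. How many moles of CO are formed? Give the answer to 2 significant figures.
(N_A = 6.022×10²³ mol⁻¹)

2.5×10⁻⁶ mol

Moles of photons: 3.11×10¹⁹ / 6.022×10²³ = 5.164×10⁻⁵ mol.
Photons absorbed: 0.356 × 5.164×10⁻⁵ = 1.838×10⁻⁵ mol.
Product: Φ × n_abs = 0.137 × 1.838×10⁻⁵ = 2.518×10⁻⁶ mol.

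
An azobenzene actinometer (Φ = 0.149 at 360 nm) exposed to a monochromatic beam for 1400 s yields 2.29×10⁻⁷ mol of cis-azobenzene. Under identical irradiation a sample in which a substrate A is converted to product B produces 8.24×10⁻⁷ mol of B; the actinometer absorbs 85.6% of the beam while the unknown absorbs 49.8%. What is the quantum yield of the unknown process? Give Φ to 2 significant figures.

Photons absorbed by the actinometer: 2.29×10⁻⁷ / 0.149 = 1.537×10⁻⁶ mol.
Incident flux: 1.537×10⁻⁶ / 0.856 = 1.796×10⁻⁶ einstein.
Absorbed by unknown: 0.498 × 1.796×10⁻⁶ = 8.944×10⁻⁷ mol.
Φ(unknown) = 8.24×10⁻⁷ / 8.944×10⁻⁷ = 0.92.

Φ = 0.92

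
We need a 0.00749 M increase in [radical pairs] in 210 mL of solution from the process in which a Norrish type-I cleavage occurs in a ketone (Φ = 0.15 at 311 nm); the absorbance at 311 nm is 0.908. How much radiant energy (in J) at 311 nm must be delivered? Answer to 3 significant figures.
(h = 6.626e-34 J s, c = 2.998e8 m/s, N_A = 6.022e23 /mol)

Product: (0.00749 M)(0.21 L) = 0.001573 mol.
Photons that must be absorbed: 0.001573 / 0.15 = 0.01049 mol.
Fraction absorbed: 1 − 10^(−0.908) = 0.8764.
Incident photons needed: 0.01049 / 0.8764 = 0.01197 mol.
Photon energy: hc/λ = 6.387e-19 J; per mole, 3.846e5 J mol⁻¹.
Energy required: 0.01197 × 3.846e5 = 4600 J.

4600 J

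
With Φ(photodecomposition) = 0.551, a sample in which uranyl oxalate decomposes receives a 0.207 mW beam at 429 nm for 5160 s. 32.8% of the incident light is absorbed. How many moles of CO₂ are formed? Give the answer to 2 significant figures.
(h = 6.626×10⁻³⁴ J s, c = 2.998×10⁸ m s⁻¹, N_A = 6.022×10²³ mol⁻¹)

6.9×10⁻⁷ mol

Photon energy at 429 nm: hc/λ = (6.626×10⁻³⁴)(2.998×10⁸)/(429×10⁻⁹) = 4.630×10⁻¹⁹ J.
Energy delivered: (0.207 mW)(5160 s) = 1.068 J.
Photons incident: 1.068 / 4.630×10⁻¹⁹ = 2.307×10¹⁸, i.e. 2.307×10¹⁸/6.022×10²³ = 3.831×10⁻⁶ mol.
Photons absorbed: 0.328 × 3.831×10⁻⁶ = 1.257×10⁻⁶ mol.
Product: Φ × n_abs = 0.551 × 1.257×10⁻⁶ = 6.926×10⁻⁷ mol.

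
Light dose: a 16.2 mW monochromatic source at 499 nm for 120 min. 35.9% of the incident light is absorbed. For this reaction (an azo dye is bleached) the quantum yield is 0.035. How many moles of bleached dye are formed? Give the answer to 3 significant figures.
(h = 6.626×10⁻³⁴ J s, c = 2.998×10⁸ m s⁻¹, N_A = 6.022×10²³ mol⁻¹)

Photon energy at 499 nm: hc/λ = (6.626×10⁻³⁴)(2.998×10⁸)/(499×10⁻⁹) = 3.981×10⁻¹⁹ J.
Energy delivered: (16.2 mW)(7200 s) = 116.6 J.
Photons incident: 116.6 / 3.981×10⁻¹⁹ = 2.929×10²⁰, i.e. 2.929×10²⁰/6.022×10²³ = 4.864×10⁻⁴ mol.
Photons absorbed: 0.359 × 4.864×10⁻⁴ = 1.746×10⁻⁴ mol.
Product: Φ × n_abs = 0.035 × 1.746×10⁻⁴ = 6.111×10⁻⁶ mol.

6.11×10⁻⁶ mol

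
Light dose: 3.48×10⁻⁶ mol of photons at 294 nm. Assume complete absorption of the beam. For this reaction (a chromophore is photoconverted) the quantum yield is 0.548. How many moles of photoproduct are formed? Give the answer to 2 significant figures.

1.9×10⁻⁶ mol

Product: Φ × n_abs = 0.548 × 3.48×10⁻⁶ = 1.907×10⁻⁶ mol.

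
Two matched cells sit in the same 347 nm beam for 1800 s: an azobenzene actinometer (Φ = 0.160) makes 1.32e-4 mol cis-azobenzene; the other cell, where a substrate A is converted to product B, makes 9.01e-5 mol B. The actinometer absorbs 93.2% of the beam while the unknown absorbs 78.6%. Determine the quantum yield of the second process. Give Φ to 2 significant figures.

Φ = 0.13

Photons absorbed by the actinometer: 1.32e-4 / 0.160 = 8.250e-4 mol.
Incident flux: 8.250e-4 / 0.932 = 8.852e-4 einstein.
Absorbed by unknown: 0.786 × 8.852e-4 = 6.958e-4 mol.
Φ(unknown) = 9.01e-5 / 6.958e-4 = 0.13.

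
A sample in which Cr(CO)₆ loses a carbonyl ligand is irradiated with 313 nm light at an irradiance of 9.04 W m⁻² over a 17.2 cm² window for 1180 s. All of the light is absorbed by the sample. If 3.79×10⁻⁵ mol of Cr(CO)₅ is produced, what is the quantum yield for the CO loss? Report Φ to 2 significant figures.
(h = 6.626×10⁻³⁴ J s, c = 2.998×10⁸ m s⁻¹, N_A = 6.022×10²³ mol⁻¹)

Photon energy at 313 nm: hc/λ = (6.626×10⁻³⁴)(2.998×10⁸)/(313×10⁻⁹) = 6.347×10⁻¹⁹ J.
Energy delivered: (9.04 W m⁻²)(17.2×10⁻⁴ m²)(1180 s) = 18.35 J.
Photons incident: 18.35 / 6.347×10⁻¹⁹ = 2.891×10¹⁹, i.e. 2.891×10¹⁹/6.022×10²³ = 4.801×10⁻⁵ mol.
Φ = 3.79×10⁻⁵ mol / 4.801×10⁻⁵ mol photons = 0.79.

Φ = 0.79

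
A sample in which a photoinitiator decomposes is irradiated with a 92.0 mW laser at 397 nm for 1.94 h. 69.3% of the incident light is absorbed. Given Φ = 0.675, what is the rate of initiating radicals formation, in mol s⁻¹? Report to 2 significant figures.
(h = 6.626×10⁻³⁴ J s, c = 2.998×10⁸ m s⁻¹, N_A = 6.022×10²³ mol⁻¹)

Photon energy at 397 nm: hc/λ = (6.626×10⁻³⁴)(2.998×10⁸)/(397×10⁻⁹) = 5.004×10⁻¹⁹ J.
Energy delivered: (92.0 mW)(6984 s) = 642.5 J.
Photons incident: 642.5 / 5.004×10⁻¹⁹ = 1.284×10²¹, i.e. 1.284×10²¹/6.022×10²³ = 0.002132 mol.
Photons absorbed: 0.693 × 0.002132 = 0.001477 mol.
Product formed: 0.675 × 0.001477 = 9.970×10⁻⁴ mol.
Rate: 9.970×10⁻⁴ / 6984 s = 1.4×10⁻⁷ mol s⁻¹.

1.4×10⁻⁷ mol s⁻¹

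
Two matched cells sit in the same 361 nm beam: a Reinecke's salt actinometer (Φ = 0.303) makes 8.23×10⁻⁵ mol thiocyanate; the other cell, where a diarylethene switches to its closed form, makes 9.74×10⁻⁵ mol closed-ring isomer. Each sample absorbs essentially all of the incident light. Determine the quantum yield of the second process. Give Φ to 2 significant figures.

Φ = 0.36

Photons absorbed by the actinometer: 8.23×10⁻⁵ / 0.303 = 2.716×10⁻⁴ mol.
Φ(unknown) = 9.74×10⁻⁵ / 2.716×10⁻⁴ = 0.36.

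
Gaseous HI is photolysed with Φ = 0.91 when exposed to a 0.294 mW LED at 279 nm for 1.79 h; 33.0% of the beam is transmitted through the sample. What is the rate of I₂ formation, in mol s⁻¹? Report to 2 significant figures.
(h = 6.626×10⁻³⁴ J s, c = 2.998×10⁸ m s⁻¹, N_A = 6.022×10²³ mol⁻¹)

Photon energy at 279 nm: hc/λ = (6.626×10⁻³⁴)(2.998×10⁸)/(279×10⁻⁹) = 7.120×10⁻¹⁹ J.
Energy delivered: (0.294 mW)(6444 s) = 1.895 J.
Photons incident: 1.895 / 7.120×10⁻¹⁹ = 2.662×10¹⁸, i.e. 2.662×10¹⁸/6.022×10²³ = 4.420×10⁻⁶ mol.
Fraction absorbed: 1 − 33.0/100 = 0.6700.
Photons absorbed: 0.6700 × 4.420×10⁻⁶ = 2.961×10⁻⁶ mol.
Product formed: 0.91 × 2.961×10⁻⁶ = 2.695×10⁻⁶ mol.
Rate: 2.695×10⁻⁶ / 6444 s = 4.2×10⁻¹⁰ mol s⁻¹.

4.2×10⁻¹⁰ mol s⁻¹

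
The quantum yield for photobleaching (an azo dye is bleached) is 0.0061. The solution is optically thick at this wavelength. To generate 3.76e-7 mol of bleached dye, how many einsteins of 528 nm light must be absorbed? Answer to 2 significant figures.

6.2e-5 einstein

Photons that must be absorbed: 3.76e-7 / 0.0061 = 6.164e-5 mol.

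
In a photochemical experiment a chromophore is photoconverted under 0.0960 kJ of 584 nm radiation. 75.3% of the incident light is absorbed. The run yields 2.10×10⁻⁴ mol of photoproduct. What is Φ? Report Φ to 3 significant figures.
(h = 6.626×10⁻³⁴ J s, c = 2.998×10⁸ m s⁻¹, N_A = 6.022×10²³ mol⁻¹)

Photon energy at 584 nm: hc/λ = (6.626×10⁻³⁴)(2.998×10⁸)/(584×10⁻⁹) = 3.401×10⁻¹⁹ J.
Incident energy: 0.0960 kJ = 96.0 J.
Photons incident: 96.0 / 3.401×10⁻¹⁹ = 2.823×10²⁰, i.e. 2.823×10²⁰/6.022×10²³ = 4.688×10⁻⁴ mol.
Photons absorbed: 0.753 × 4.688×10⁻⁴ = 3.530×10⁻⁴ mol.
Φ = 2.10×10⁻⁴ mol / 3.530×10⁻⁴ mol photons = 0.595.

Φ = 0.595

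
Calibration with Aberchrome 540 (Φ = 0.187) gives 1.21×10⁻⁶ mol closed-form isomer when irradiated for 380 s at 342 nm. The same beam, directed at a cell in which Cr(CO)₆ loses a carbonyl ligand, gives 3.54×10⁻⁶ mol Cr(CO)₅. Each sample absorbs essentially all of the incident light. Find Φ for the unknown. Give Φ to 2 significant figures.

Φ = 0.55

Photons absorbed by the actinometer: 1.21×10⁻⁶ / 0.187 = 6.471×10⁻⁶ mol.
Φ(unknown) = 3.54×10⁻⁶ / 6.471×10⁻⁶ = 0.55.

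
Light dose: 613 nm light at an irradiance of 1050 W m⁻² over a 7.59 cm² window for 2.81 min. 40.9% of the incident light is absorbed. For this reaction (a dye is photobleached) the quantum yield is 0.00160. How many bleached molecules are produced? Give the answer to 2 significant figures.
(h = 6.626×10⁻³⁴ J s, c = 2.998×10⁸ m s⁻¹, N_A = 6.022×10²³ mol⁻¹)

Photon energy at 613 nm: hc/λ = (6.626×10⁻³⁴)(2.998×10⁸)/(613×10⁻⁹) = 3.241×10⁻¹⁹ J.
Energy delivered: (1050 W m⁻²)(7.59×10⁻⁴ m²)(168.6 s) = 134.4 J.
Photons incident: 134.4 / 3.241×10⁻¹⁹ = 4.147×10²⁰, i.e. 4.147×10²⁰/6.022×10²³ = 6.886×10⁻⁴ mol.
Photons absorbed: 0.409 × 6.886×10⁻⁴ = 2.816×10⁻⁴ mol.
Product: Φ × n_abs = 0.00160 × 2.816×10⁻⁴ = 4.506×10⁻⁷ mol.
As a count: 4.506×10⁻⁷ × 6.022×10²³ = 2.7×10¹⁷.

2.7×10¹⁷ bleached molecules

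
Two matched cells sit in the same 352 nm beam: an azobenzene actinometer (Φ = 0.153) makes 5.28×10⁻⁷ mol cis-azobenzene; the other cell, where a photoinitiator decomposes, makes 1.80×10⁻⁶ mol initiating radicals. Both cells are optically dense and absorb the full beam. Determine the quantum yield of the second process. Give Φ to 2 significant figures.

Photons absorbed by the actinometer: 5.28×10⁻⁷ / 0.153 = 3.451×10⁻⁶ mol.
Φ(unknown) = 1.80×10⁻⁶ / 3.451×10⁻⁶ = 0.52.

Φ = 0.52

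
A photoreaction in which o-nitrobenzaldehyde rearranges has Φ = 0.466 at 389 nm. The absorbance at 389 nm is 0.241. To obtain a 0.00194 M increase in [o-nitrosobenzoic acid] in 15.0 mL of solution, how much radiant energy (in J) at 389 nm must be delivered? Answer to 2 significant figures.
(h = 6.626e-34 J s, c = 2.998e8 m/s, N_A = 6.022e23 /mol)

Product: (0.00194 M)(0.015 L) = 2.910e-5 mol.
Photons that must be absorbed: 2.910e-5 / 0.466 = 6.245e-5 mol.
Fraction absorbed: 1 − 10^(−0.241) = 0.4259.
Incident photons needed: 6.245e-5 / 0.4259 = 1.466e-4 mol.
Photon energy: hc/λ = 5.107e-19 J; per mole, 3.075e5 J mol⁻¹.
Energy required: 1.466e-4 × 3.075e5 = 45 J.

45 J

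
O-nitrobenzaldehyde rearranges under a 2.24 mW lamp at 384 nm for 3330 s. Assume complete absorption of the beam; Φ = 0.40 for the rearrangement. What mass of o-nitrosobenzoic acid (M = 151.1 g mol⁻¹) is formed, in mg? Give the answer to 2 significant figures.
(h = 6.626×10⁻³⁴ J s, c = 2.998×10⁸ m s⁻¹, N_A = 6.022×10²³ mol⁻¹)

Photon energy at 384 nm: hc/λ = (6.626×10⁻³⁴)(2.998×10⁸)/(384×10⁻⁹) = 5.173×10⁻¹⁹ J.
Energy delivered: (2.24 mW)(3330 s) = 7.459 J.
Photons incident: 7.459 / 5.173×10⁻¹⁹ = 1.442×10¹⁹, i.e. 1.442×10¹⁹/6.022×10²³ = 2.395×10⁻⁵ mol.
Product: Φ × n_abs = 0.40 × 2.395×10⁻⁵ = 9.580×10⁻⁶ mol.
Mass: 9.580×10⁻⁶ × 151.1 = 0.001448 g = 1.4 mg.

1.4 mg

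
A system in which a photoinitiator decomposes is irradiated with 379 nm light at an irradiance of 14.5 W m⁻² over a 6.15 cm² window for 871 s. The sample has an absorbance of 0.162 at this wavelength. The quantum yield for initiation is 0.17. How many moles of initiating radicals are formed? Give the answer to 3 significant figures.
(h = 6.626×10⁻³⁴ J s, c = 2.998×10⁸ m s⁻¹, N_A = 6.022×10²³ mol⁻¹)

Photon energy at 379 nm: hc/λ = (6.626×10⁻³⁴)(2.998×10⁸)/(379×10⁻⁹) = 5.241×10⁻¹⁹ J.
Energy delivered: (14.5 W m⁻²)(6.15×10⁻⁴ m²)(871 s) = 7.767 J.
Photons incident: 7.767 / 5.241×10⁻¹⁹ = 1.482×10¹⁹, i.e. 1.482×10¹⁹/6.022×10²³ = 2.461×10⁻⁵ mol.
Fraction absorbed: 1 − 10^(−0.162) = 0.3113.
Photons absorbed: 0.3113 × 2.461×10⁻⁵ = 7.661×10⁻⁶ mol.
Product: Φ × n_abs = 0.17 × 7.661×10⁻⁶ = 1.302×10⁻⁶ mol.

1.30×10⁻⁶ mol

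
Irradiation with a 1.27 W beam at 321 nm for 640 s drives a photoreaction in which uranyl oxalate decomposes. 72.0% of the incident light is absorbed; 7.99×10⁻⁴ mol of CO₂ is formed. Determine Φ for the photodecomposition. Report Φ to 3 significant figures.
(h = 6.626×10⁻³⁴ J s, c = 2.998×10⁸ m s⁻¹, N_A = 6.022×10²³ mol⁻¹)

Φ = 0.509

Photon energy at 321 nm: hc/λ = (6.626×10⁻³⁴)(2.998×10⁸)/(321×10⁻⁹) = 6.188×10⁻¹⁹ J.
Energy delivered: (1.27 W)(640 s) = 812.8 J.
Photons incident: 812.8 / 6.188×10⁻¹⁹ = 1.314×10²¹, i.e. 1.314×10²¹/6.022×10²³ = 0.002182 mol.
Photons absorbed: 0.720 × 0.002182 = 0.001571 mol.
Φ = 7.99×10⁻⁴ mol / 0.001571 mol photons = 0.509.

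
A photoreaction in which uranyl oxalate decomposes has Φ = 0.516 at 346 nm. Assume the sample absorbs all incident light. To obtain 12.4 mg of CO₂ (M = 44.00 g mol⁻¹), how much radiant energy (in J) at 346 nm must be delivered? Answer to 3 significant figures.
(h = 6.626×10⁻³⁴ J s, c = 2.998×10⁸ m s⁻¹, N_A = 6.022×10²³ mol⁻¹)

Product: 12.4 mg / 44.00 g mol⁻¹ = 2.818×10⁻⁴ mol.
Photons that must be absorbed: 2.818×10⁻⁴ / 0.516 = 5.461×10⁻⁴ mol.
Photon energy: hc/λ = 5.741×10⁻¹⁹ J; per mole, 3.457×10⁵ J mol⁻¹.
Energy required: 5.461×10⁻⁴ × 3.457×10⁵ = 189 J.

189 J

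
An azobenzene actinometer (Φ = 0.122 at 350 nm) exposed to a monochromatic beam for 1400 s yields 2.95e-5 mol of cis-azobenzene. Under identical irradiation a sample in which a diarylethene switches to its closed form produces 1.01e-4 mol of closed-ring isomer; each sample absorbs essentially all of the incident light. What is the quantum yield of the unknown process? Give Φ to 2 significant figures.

Φ = 0.42

Photons absorbed by the actinometer: 2.95e-5 / 0.122 = 2.418e-4 mol.
Φ(unknown) = 1.01e-4 / 2.418e-4 = 0.42.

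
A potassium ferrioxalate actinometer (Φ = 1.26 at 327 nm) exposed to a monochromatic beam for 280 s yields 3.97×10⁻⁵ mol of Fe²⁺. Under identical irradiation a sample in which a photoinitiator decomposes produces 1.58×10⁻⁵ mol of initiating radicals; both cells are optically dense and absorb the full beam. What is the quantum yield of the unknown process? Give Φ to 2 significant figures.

Photons absorbed by the actinometer: 3.97×10⁻⁵ / 1.26 = 3.151×10⁻⁵ mol.
Φ(unknown) = 1.58×10⁻⁵ / 3.151×10⁻⁵ = 0.50.

Φ = 0.50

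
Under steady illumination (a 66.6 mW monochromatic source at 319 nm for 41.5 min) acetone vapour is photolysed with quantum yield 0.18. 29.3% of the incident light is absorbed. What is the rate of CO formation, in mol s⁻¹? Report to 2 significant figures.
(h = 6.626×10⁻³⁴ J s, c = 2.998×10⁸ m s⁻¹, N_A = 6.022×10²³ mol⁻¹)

9.4×10⁻⁹ mol s⁻¹

Photon energy at 319 nm: hc/λ = (6.626×10⁻³⁴)(2.998×10⁸)/(319×10⁻⁹) = 6.227×10⁻¹⁹ J.
Energy delivered: (66.6 mW)(2490 s) = 165.8 J.
Photons incident: 165.8 / 6.227×10⁻¹⁹ = 2.663×10²⁰, i.e. 2.663×10²⁰/6.022×10²³ = 4.422×10⁻⁴ mol.
Photons absorbed: 0.293 × 4.422×10⁻⁴ = 1.296×10⁻⁴ mol.
Product formed: 0.18 × 1.296×10⁻⁴ = 2.333×10⁻⁵ mol.
Rate: 2.333×10⁻⁵ / 2490 s = 9.4×10⁻⁹ mol s⁻¹.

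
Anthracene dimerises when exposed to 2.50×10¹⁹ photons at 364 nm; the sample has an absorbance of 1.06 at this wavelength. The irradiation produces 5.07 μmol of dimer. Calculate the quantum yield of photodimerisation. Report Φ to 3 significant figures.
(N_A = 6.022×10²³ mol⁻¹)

Product: 5.07 μmol = 5.07×10⁻⁶ mol.
Moles of photons: 2.50×10¹⁹ / 6.022×10²³ = 4.151×10⁻⁵ mol.
Fraction absorbed: 1 − 10^(−1.06) = 0.9129.
Photons absorbed: 0.9129 × 4.151×10⁻⁵ = 3.789×10⁻⁵ mol.
Φ = 5.07×10⁻⁶ mol / 3.789×10⁻⁵ mol photons = 0.134.

Φ = 0.134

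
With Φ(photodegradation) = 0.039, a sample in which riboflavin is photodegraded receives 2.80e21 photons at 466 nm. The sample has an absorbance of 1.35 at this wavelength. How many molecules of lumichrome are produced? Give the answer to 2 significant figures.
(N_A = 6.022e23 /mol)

Moles of photons: 2.80e21 / 6.022e23 = 0.004650 mol.
Fraction absorbed: 1 − 10^(−1.35) = 0.9553.
Photons absorbed: 0.9553 × 0.004650 = 0.004442 mol.
Product: Φ × n_abs = 0.039 × 0.004442 = 1.732e-4 mol.
As a count: 1.732e-4 × 6.022e23 = 1.0e20.

1.0e20 molecules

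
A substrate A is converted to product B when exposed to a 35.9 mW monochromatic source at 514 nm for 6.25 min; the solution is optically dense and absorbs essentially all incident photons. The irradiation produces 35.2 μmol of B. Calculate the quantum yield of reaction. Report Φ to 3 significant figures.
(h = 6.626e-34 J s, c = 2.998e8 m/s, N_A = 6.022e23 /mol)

Product: 35.2 μmol = 3.52e-5 mol.
Photon energy at 514 nm: hc/λ = (6.626e-34)(2.998e8)/(514e-9) = 3.865e-19 J.
Energy delivered: (35.9 mW)(375 s) = 13.46 J.
Photons incident: 13.46 / 3.865e-19 = 3.483e19, i.e. 3.483e19/6.022e23 = 5.784e-5 mol.
Φ = 3.52e-5 mol / 5.784e-5 mol photons = 0.609.

Φ = 0.609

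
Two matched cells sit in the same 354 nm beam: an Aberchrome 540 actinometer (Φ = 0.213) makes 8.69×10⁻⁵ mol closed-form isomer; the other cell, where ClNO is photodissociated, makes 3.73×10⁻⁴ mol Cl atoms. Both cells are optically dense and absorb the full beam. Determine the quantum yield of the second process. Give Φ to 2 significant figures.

Photons absorbed by the actinometer: 8.69×10⁻⁵ / 0.213 = 4.080×10⁻⁴ mol.
Φ(unknown) = 3.73×10⁻⁴ / 4.080×10⁻⁴ = 0.91.

Φ = 0.91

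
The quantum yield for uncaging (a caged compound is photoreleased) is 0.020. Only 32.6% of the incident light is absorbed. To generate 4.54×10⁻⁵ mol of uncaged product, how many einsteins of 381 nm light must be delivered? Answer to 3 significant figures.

Photons that must be absorbed: 4.54×10⁻⁵ / 0.020 = 0.002270 mol.
Incident photons needed: 0.002270 / 0.326 = 0.006963 mol.

0.00696 einstein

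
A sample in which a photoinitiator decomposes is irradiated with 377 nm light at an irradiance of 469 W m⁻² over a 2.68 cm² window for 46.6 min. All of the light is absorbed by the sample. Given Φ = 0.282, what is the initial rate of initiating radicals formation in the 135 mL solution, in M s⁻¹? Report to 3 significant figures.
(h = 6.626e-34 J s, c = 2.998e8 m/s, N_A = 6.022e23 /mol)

8.27e-7 M s⁻¹

Photon energy at 377 nm: hc/λ = (6.626e-34)(2.998e8)/(377e-9) = 5.269e-19 J.
Energy delivered: (469 W m⁻²)(2.68e-4 m²)(2796 s) = 351.4 J.
Photons incident: 351.4 / 5.269e-19 = 6.669e20, i.e. 6.669e20/6.022e23 = 0.001107 mol.
Product formed: 0.282 × 0.001107 = 3.122e-4 mol.
Rate: 3.122e-4 mol / (2796 s × 0.135 L) = 8.27e-7 M s⁻¹.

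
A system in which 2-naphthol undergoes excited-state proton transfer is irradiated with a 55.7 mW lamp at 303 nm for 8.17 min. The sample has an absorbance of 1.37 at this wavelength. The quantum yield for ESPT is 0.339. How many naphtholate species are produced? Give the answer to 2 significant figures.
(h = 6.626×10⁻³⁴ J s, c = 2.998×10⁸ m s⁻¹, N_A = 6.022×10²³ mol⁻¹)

Photon energy at 303 nm: hc/λ = (6.626×10⁻³⁴)(2.998×10⁸)/(303×10⁻⁹) = 6.556×10⁻¹⁹ J.
Energy delivered: (55.7 mW)(490.2 s) = 27.30 J.
Photons incident: 27.30 / 6.556×10⁻¹⁹ = 4.164×10¹⁹, i.e. 4.164×10¹⁹/6.022×10²³ = 6.915×10⁻⁵ mol.
Fraction absorbed: 1 − 10^(−1.37) = 0.9573.
Photons absorbed: 0.9573 × 6.915×10⁻⁵ = 6.620×10⁻⁵ mol.
Product: Φ × n_abs = 0.339 × 6.620×10⁻⁵ = 2.244×10⁻⁵ mol.
As a count: 2.244×10⁻⁵ × 6.022×10²³ = 1.4×10¹⁹.

1.4×10¹⁹ species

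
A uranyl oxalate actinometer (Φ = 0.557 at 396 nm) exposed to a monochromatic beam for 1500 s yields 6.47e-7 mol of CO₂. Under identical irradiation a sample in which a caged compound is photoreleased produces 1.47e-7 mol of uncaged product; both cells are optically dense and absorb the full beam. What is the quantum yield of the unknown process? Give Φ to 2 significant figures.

Photons absorbed by the actinometer: 6.47e-7 / 0.557 = 1.162e-6 mol.
Φ(unknown) = 1.47e-7 / 1.162e-6 = 0.13.

Φ = 0.13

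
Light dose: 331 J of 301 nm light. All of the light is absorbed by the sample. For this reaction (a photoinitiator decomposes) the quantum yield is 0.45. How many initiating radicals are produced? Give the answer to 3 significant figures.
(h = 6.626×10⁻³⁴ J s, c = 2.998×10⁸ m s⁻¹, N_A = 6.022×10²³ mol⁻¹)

Photon energy at 301 nm: hc/λ = (6.626×10⁻³⁴)(2.998×10⁸)/(301×10⁻⁹) = 6.600×10⁻¹⁹ J.
Photons incident: 331 / 6.600×10⁻¹⁹ = 5.015×10²⁰, i.e. 5.015×10²⁰/6.022×10²³ = 8.328×10⁻⁴ mol.
Product: Φ × n_abs = 0.45 × 8.328×10⁻⁴ = 3.748×10⁻⁴ mol.
As a count: 3.748×10⁻⁴ × 6.022×10²³ = 2.26×10²⁰.

2.26×10²⁰ initiating radicals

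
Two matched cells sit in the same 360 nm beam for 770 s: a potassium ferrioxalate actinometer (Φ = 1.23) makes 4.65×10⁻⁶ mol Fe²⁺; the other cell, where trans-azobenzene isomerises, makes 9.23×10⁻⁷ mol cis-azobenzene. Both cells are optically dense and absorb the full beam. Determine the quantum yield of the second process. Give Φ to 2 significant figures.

Photons absorbed by the actinometer: 4.65×10⁻⁶ / 1.23 = 3.780×10⁻⁶ mol.
Φ(unknown) = 9.23×10⁻⁷ / 3.780×10⁻⁶ = 0.24.

Φ = 0.24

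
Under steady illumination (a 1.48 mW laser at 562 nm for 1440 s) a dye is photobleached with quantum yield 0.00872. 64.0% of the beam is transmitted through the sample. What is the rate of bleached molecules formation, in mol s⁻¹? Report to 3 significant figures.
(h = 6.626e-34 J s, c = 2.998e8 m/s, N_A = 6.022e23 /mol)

Photon energy at 562 nm: hc/λ = (6.626e-34)(2.998e8)/(562e-9) = 3.535e-19 J.
Energy delivered: (1.48 mW)(1440 s) = 2.131 J.
Photons incident: 2.131 / 3.535e-19 = 6.028e18, i.e. 6.028e18/6.022e23 = 1.001e-5 mol.
Fraction absorbed: 1 − 64.0/100 = 0.3600.
Photons absorbed: 0.3600 × 1.001e-5 = 3.604e-6 mol.
Product formed: 0.00872 × 3.604e-6 = 3.143e-8 mol.
Rate: 3.143e-8 / 1440 s = 2.18e-11 mol s⁻¹.

2.18e-11 mol s⁻¹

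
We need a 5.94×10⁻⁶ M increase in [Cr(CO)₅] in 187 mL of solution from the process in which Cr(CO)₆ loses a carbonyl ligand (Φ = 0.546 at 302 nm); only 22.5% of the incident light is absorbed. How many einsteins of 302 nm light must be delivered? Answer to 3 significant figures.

9.04×10⁻⁶ einstein

Product: (5.94×10⁻⁶ M)(0.187 L) = 1.111×10⁻⁶ mol.
Photons that must be absorbed: 1.111×10⁻⁶ / 0.546 = 2.035×10⁻⁶ mol.
Incident photons needed: 2.035×10⁻⁶ / 0.225 = 9.044×10⁻⁶ mol.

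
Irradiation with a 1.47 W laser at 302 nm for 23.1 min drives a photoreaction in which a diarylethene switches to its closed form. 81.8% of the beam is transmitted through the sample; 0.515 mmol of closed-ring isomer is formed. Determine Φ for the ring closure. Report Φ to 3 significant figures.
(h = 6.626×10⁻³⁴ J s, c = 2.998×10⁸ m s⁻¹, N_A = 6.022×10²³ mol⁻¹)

Φ = 0.550

Product: 0.515 mmol = 5.15×10⁻⁴ mol.
Photon energy at 302 nm: hc/λ = (6.626×10⁻³⁴)(2.998×10⁸)/(302×10⁻⁹) = 6.578×10⁻¹⁹ J.
Energy delivered: (1.47 W)(1386 s) = 2037 J.
Photons incident: 2037 / 6.578×10⁻¹⁹ = 3.097×10²¹, i.e. 3.097×10²¹/6.022×10²³ = 0.005143 mol.
Fraction absorbed: 1 − 81.8/100 = 0.1820.
Photons absorbed: 0.1820 × 0.005143 = 9.360×10⁻⁴ mol.
Φ = 5.15×10⁻⁴ mol / 9.360×10⁻⁴ mol photons = 0.550.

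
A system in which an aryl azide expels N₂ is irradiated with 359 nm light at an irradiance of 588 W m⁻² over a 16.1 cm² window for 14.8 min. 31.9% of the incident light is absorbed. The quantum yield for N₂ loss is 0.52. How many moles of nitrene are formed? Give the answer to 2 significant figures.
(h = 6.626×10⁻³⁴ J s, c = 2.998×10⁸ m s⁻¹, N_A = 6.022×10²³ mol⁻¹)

4.2×10⁻⁴ mol

Photon energy at 359 nm: hc/λ = (6.626×10⁻³⁴)(2.998×10⁸)/(359×10⁻⁹) = 5.533×10⁻¹⁹ J.
Energy delivered: (588 W m⁻²)(16.1×10⁻⁴ m²)(888 s) = 840.7 J.
Photons incident: 840.7 / 5.533×10⁻¹⁹ = 1.519×10²¹, i.e. 1.519×10²¹/6.022×10²³ = 0.002522 mol.
Photons absorbed: 0.319 × 0.002522 = 8.045×10⁻⁴ mol.
Product: Φ × n_abs = 0.52 × 8.045×10⁻⁴ = 4.183×10⁻⁴ mol.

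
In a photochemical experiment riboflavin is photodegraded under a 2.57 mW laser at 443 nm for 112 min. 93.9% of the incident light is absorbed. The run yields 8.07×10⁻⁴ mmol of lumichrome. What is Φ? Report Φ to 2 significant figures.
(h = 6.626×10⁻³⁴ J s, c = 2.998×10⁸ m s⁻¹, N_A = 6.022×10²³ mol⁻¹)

Φ = 0.013

Product: 8.07×10⁻⁴ mmol = 8.07×10⁻⁷ mol.
Photon energy at 443 nm: hc/λ = (6.626×10⁻³⁴)(2.998×10⁸)/(443×10⁻⁹) = 4.484×10⁻¹⁹ J.
Energy delivered: (2.57 mW)(6720 s) = 17.27 J.
Photons incident: 17.27 / 4.484×10⁻¹⁹ = 3.851×10¹⁹, i.e. 3.851×10¹⁹/6.022×10²³ = 6.395×10⁻⁵ mol.
Photons absorbed: 0.939 × 6.395×10⁻⁵ = 6.005×10⁻⁵ mol.
Φ = 8.07×10⁻⁷ mol / 6.005×10⁻⁵ mol photons = 0.013.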